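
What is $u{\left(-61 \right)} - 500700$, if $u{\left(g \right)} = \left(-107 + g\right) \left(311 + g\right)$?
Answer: $-542700$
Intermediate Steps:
$u{\left(-61 \right)} - 500700 = \left(-33277 + \left(-61\right)^{2} + 204 \left(-61\right)\right) - 500700 = \left(-33277 + 3721 - 12444\right) - 500700 = -42000 - 500700 = -542700$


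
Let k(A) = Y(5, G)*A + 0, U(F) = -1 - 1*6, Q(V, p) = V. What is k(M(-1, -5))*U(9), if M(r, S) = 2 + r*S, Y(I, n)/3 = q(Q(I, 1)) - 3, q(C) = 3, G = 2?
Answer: 0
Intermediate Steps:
U(F) = -7 (U(F) = -1 - 6 = -7)
Y(I, n) = 0 (Y(I, n) = 3*(3 - 3) = 3*0 = 0)
M(r, S) = 2 + S*r
k(A) = 0 (k(A) = 0*A + 0 = 0 + 0 = 0)
k(M(-1, -5))*U(9) = 0*(-7) = 0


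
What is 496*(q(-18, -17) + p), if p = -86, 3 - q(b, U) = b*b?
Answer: -201872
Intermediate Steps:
q(b, U) = 3 - b² (q(b, U) = 3 - b*b = 3 - b²)
496*(q(-18, -17) + p) = 496*((3 - 1*(-18)²) - 86) = 496*((3 - 1*324) - 86) = 496*((3 - 324) - 86) = 496*(-321 - 86) = 496*(-407) = -201872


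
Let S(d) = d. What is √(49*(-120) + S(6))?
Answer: I*√5874 ≈ 76.642*I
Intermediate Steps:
√(49*(-120) + S(6)) = √(49*(-120) + 6) = √(-5880 + 6) = √(-5874) = I*√5874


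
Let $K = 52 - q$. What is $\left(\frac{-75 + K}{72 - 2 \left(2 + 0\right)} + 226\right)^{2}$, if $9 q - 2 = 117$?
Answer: $\frac{4760034049}{93636} \approx 50836.0$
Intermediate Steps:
$q = \frac{119}{9}$ ($q = \frac{2}{9} + \frac{1}{9} \cdot 117 = \frac{2}{9} + 13 = \frac{119}{9} \approx 13.222$)
$K = \frac{349}{9}$ ($K = 52 - \frac{119}{9} = \frac{349}{9} \approx 38.778$)
$\left(\frac{-75 + K}{72 - 2 \left(2 + 0\right)} + 226\right)^{2} = \left(\frac{-75 + \frac{349}{9}}{72 - 2 \left(2 + 0\right)} + 226\right)^{2} = \left(- \frac{326}{9 \left(72 - 4\right)} + 226\right)^{2} = \left(- \frac{326}{9 \cdot 68} + 226\right)^{2} = \left(\left(- \frac{326}{9}\right) \frac{1}{68} + 226\right)^{2} = \left(- \frac{163}{306} + 226\right)^{2} = \left(\frac{68993}{306}\right)^{2} = \frac{4760034049}{93636}$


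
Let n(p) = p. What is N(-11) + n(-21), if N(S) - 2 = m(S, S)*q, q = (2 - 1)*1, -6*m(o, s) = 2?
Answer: -58/3 ≈ -19.333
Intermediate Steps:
m(o, s) = -⅓ (m(o, s) = -⅙*2 = -⅓)
q = 1 (q = 1*1 = 1)
N(S) = 5/3 (N(S) = 2 - ⅓*1 = 2 - ⅓ = 5/3)
N(-11) + n(-21) = 5/3 - 21 = -58/3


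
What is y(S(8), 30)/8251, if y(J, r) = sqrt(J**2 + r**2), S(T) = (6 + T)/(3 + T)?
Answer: 2*sqrt(27274)/90761 ≈ 0.0036392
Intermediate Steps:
S(T) = (6 + T)/(3 + T)
y(S(8), 30)/8251 = sqrt(((6 + 8)/(3 + 8))**2 + 30**2)/8251 = sqrt((14/11)**2 + 900)*(1/8251) = sqrt(196/121 + 900)*(1/8251) = sqrt(109096/121)*(1/8251) = (2*sqrt(27274)/11)*(1/8251) = 2*sqrt(27274)/90761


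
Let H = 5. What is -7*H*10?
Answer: -350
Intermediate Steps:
-7*H*10 = -7*5*10 = -35*10 = -350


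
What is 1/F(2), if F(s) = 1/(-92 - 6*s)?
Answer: -104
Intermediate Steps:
1/F(2) = 1/(-1/(92 + 6*2)) = 1/(-1/(92 + 12)) = 1/(-1/104) = -104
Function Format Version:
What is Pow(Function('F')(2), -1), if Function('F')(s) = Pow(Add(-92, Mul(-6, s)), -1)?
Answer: -104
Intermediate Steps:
Pow(Function('F')(2), -1) = Pow(Mul(-1, Pow(Add(92, Mul(6, 2)), -1)), -1) = Pow(Mul(-1, Pow(Add(92, 12), -1)), -1) = Pow(Mul(-1, Pow(104, -1)), -1) = Pow(Mul(-1, Rational(1, 104)), -1) = Pow(Rational(-1, 104), -1) = -104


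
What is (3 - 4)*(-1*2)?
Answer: 2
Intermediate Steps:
(3 - 4)*(-1*2) = -1*(-2) = 2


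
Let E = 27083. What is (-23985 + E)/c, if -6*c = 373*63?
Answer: -6196/7833 ≈ -0.79101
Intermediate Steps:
c = -7833/2 (c = -373*63/6 = -1/6*23499 = -7833/2 ≈ -3916.5)
(-23985 + E)/c = (-23985 + 27083)/(-7833/2) = 3098*(-2/7833) = -6196/7833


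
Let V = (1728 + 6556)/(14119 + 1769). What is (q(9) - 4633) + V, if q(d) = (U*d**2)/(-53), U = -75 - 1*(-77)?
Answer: -975854329/210516 ≈ -4635.5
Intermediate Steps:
V = 2071/3972 (V = 8284/15888 = 8284*(1/15888) = 2071/3972 ≈ 0.52140)
U = 2 (U = -75 + 77 = 2)
q(d) = -2*d**2/53 (q(d) = (2*d**2)/(-53) = (2*d**2)*(-1/53) = -2*d**2/53)
(q(9) - 4633) + V = (-2/53*9**2 - 4633) + 2071/3972 = (-2/53*81 - 4633) + 2071/3972 = (-162/53 - 4633) + 2071/3972 = -245711/53 + 2071/3972 = -975854329/210516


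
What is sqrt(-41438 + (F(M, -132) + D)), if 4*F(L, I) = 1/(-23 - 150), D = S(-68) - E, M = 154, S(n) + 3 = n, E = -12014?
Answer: I*sqrt(3531023593)/346 ≈ 171.74*I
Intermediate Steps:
S(n) = -3 + n
D = 11943 (D = (-3 - 68) - 1*(-12014) = -71 + 12014 = 11943)
F(L, I) = -1/692 (F(L, I) = 1/(4*(-23 - 150)) = (1/4)/(-173) = (1/4)*(-1/173) = -1/692)
sqrt(-41438 + (F(M, -132) + D)) = sqrt(-41438 + (-1/692 + 11943)) = sqrt(-41438 + 8264555/692) = sqrt(-20410541/692) = I*sqrt(3531023593)/346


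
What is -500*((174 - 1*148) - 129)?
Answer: 51500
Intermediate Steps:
-500*((174 - 1*148) - 129) = -500*((174 - 148) - 129) = -500*(26 - 129) = -500*(-103) = 51500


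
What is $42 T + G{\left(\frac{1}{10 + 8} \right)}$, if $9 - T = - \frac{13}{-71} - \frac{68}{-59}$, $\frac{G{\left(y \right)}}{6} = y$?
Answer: $\frac{4049545}{12567} \approx 322.24$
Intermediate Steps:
$G{\left(y \right)} = 6 y$
$T = \frac{32106}{4189}$ ($T = 9 - \left(- \frac{13}{-71} - \frac{68}{-59}\right) = 9 - \left(\left(-13\right) \left(- \frac{1}{71}\right) - - \frac{68}{59}\right) = 9 - \left(\frac{13}{71} + \frac{68}{59}\right) = 9 - \frac{5595}{4189} = \frac{32106}{4189} \approx 7.6644$)
$42 T + G{\left(\frac{1}{10 + 8} \right)} = 42 \cdot \frac{32106}{4189} + \frac{6}{10 + 8} = \frac{1348452}{4189} + \frac{6}{18} = \frac{1348452}{4189} + 6 \cdot \frac{1}{18} = \frac{1348452}{4189} + \frac{1}{3} = \frac{4049545}{12567}$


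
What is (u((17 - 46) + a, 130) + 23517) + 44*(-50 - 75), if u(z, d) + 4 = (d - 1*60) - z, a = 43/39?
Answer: 706325/39 ≈ 18111.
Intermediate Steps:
a = 43/39 (a = 43*(1/39) = 43/39 ≈ 1.1026)
u(z, d) = -64 + d - z (u(z, d) = -4 + ((d - 1*60) - z) = -4 + ((d - 60) - z) = -4 + ((-60 + d) - z) = -4 + (-60 + d - z) = -64 + d - z)
(u((17 - 46) + a, 130) + 23517) + 44*(-50 - 75) = ((-64 + 130 - ((17 - 46) + 43/39)) + 23517) + 44*(-50 - 75) = ((-64 + 130 - (-29 + 43/39)) + 23517) + 44*(-125) = ((-64 + 130 - 1*(-1088/39)) + 23517) - 5500 = ((-64 + 130 + 1088/39) + 23517) - 5500 = (3662/39 + 23517) - 5500 = 920825/39 - 5500 = 706325/39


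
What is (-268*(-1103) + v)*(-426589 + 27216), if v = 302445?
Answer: -238844623277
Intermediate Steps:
(-268*(-1103) + v)*(-426589 + 27216) = (-268*(-1103) + 302445)*(-426589 + 27216) = (295604 + 302445)*(-399373) = 598049*(-399373) = -238844623277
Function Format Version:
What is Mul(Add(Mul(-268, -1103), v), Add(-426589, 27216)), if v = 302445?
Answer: -238844623277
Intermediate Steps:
Mul(Add(Mul(-268, -1103), v), Add(-426589, 27216)) = Mul(Add(Mul(-268, -1103), 302445), Add(-426589, 27216)) = Mul(Add(295604, 302445), -399373) = Mul(598049, -399373) = -238844623277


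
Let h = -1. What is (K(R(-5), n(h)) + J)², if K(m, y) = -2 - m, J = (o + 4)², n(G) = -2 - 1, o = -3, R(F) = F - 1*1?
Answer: 25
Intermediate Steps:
R(F) = -1 + F (R(F) = F - 1 = -1 + F)
n(G) = -3
J = 1 (J = (-3 + 4)² = 1² = 1)
(K(R(-5), n(h)) + J)² = ((-2 - (-1 - 5)) + 1)² = ((-2 - 1*(-6)) + 1)² = ((-2 + 6) + 1)² = (4 + 1)² = 5² = 25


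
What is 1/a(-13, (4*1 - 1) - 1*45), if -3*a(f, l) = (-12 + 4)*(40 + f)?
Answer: 1/72 ≈ 0.013889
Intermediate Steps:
a(f, l) = 320/3 + 8*f/3 (a(f, l) = -(-12 + 4)*(40 + f)/3 = -(-8)*(40 + f)/3 = -(-320 - 8*f)/3 = 320/3 + 8*f/3)
1/a(-13, (4*1 - 1) - 1*45) = 1/(320/3 + (8/3)*(-13)) = 1/(320/3 - 104/3) = 1/72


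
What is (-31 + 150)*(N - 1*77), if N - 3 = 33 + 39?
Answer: -238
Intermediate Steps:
N = 75 (N = 3 + (33 + 39) = 3 + 72 = 75)
(-31 + 150)*(N - 1*77) = (-31 + 150)*(75 - 1*77) = 119*(75 - 77) = 119*(-2) = -238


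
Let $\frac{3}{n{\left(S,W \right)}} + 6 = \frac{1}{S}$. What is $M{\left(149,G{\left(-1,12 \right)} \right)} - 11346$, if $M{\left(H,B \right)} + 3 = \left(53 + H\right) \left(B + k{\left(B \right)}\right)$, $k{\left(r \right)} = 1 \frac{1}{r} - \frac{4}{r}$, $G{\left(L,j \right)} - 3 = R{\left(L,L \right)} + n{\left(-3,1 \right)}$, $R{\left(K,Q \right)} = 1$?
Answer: $- \frac{13759265}{1273} \approx -10809.0$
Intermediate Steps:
$n{\left(S,W \right)} = \frac{3}{-6 + \frac{1}{S}}$
$G{\left(L,j \right)} = \frac{67}{19}$ ($G{\left(L,j \right)} = 3 + \left(1 - - \frac{9}{-1 + 6 \left(-3\right)}\right) = 3 + \left(1 - - \frac{9}{-1 - 18}\right) = 3 + \left(1 - - \frac{9}{-19}\right) = 3 + \left(1 - \left(-9\right) \left(- \frac{1}{19}\right)\right) = 3 + \left(1 - \frac{9}{19}\right) = 3 + \frac{10}{19} = \frac{67}{19}$)
$k{\left(r \right)} = - \frac{3}{r}$ ($k{\left(r \right)} = \frac{1}{r} - \frac{4}{r} = - \frac{3}{r}$)
$M{\left(H,B \right)} = -3 + \left(53 + H\right) \left(B - \frac{3}{B}\right)$
$M{\left(149,G{\left(-1,12 \right)} \right)} - 11346 = \frac{-159 - 447 + \frac{67 \left(-3 + 53 \cdot \frac{67}{19} + \frac{67}{19} \cdot 149\right)}{19}}{\frac{67}{19}} - 11346 = \frac{19 \left(-159 - 447 + \frac{67 \left(-3 + \frac{3551}{19} + \frac{9983}{19}\right)}{19}\right)}{67} - 11346 = \frac{19 \left(-159 - 447 + \frac{67}{19} \cdot \frac{13477}{19}\right)}{67} - 11346 = \frac{19 \left(-159 - 447 + \frac{902959}{361}\right)}{67} - 11346 = \frac{19}{67} \cdot \frac{684193}{361} - 11346 = \frac{684193}{1273} - 11346 = - \frac{13759265}{1273}$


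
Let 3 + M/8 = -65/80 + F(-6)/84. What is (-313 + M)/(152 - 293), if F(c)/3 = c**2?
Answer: 1555/658 ≈ 2.3632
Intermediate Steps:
F(c) = 3*c**2
M = -283/14 (M = -24 + 8*(-65/80 + (3*(-6)**2)/84) = -24 + 8*(-65*1/80 + (3*36)*(1/84)) = -24 + 8*(-13/16 + 108*(1/84)) = -24 + 8*(-13/16 + 9/7) = -24 + 8*(53/112) = -24 + 53/14 = -283/14 ≈ -20.214)
(-313 + M)/(152 - 293) = (-313 - 283/14)/(152 - 293) = -4665/14/(-141) = -4665/14*(-1/141) = 1555/658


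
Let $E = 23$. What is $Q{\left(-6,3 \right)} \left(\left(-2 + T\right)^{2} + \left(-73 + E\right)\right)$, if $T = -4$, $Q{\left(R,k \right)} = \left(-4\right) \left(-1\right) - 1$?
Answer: $-42$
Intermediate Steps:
$Q{\left(R,k \right)} = 3$ ($Q{\left(R,k \right)} = 4 - 1 = 3$)
$Q{\left(-6,3 \right)} \left(\left(-2 + T\right)^{2} + \left(-73 + E\right)\right) = 3 \left(\left(-2 - 4\right)^{2} + \left(-73 + 23\right)\right) = 3 \left(\left(-6\right)^{2} - 50\right) = 3 \left(36 - 50\right) = 3 \left(-14\right) = -42$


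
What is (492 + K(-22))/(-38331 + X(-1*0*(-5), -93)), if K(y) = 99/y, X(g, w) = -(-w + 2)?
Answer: -975/76852 ≈ -0.012687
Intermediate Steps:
X(g, w) = -2 + w (X(g, w) = -(2 - w) = -2 + w)
(492 + K(-22))/(-38331 + X(-1*0*(-5), -93)) = (492 + 99/(-22))/(-38331 + (-2 - 93)) = (492 + 99*(-1/22))/(-38331 - 95) = (492 - 9/2)/(-38426) = (975/2)*(-1/38426) = -975/76852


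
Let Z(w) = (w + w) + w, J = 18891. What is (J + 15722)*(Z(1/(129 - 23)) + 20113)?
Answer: 73794258353/106 ≈ 6.9617e+8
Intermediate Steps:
Z(w) = 3*w (Z(w) = 2*w + w = 3*w)
(J + 15722)*(Z(1/(129 - 23)) + 20113) = (18891 + 15722)*(3/(129 - 23) + 20113) = 34613*(3/106 + 20113) = 34613*(2131981/106) = 73794258353/106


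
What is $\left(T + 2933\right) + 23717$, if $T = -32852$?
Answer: $-6202$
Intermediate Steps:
$\left(T + 2933\right) + 23717 = \left(-32852 + 2933\right) + 23717 = -29919 + 23717 = -6202$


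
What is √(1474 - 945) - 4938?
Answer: -4915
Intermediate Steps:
√(1474 - 945) - 4938 = √529 - 4938 = 23 - 4938 = -4915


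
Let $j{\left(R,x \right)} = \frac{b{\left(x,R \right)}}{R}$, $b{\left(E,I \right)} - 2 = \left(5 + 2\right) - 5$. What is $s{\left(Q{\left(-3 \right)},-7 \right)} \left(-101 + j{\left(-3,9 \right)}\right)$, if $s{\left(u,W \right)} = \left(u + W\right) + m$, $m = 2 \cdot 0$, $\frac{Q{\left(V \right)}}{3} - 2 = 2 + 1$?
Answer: $- \frac{2456}{3} \approx -818.67$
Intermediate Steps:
$b{\left(E,I \right)} = 4$ ($b{\left(E,I \right)} = 2 + \left(\left(5 + 2\right) - 5\right) = 2 + \left(7 - 5\right) = 2 + 2 = 4$)
$j{\left(R,x \right)} = \frac{4}{R}$
$Q{\left(V \right)} = 15$ ($Q{\left(V \right)} = 6 + 3 \left(2 + 1\right) = 6 + 3 \cdot 3 = 6 + 9 = 15$)
$m = 0$
$s{\left(u,W \right)} = W + u$ ($s{\left(u,W \right)} = \left(u + W\right) + 0 = \left(W + u\right) + 0 = W + u$)
$s{\left(Q{\left(-3 \right)},-7 \right)} \left(-101 + j{\left(-3,9 \right)}\right) = \left(-7 + 15\right) \left(-101 + \frac{4}{-3}\right) = 8 \left(-101 + 4 \left(- \frac{1}{3}\right)\right) = 8 \left(-101 - \frac{4}{3}\right) = 8 \left(- \frac{307}{3}\right) = - \frac{2456}{3}$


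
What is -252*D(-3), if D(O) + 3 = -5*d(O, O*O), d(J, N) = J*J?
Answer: 12096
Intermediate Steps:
d(J, N) = J²
D(O) = -3 - 5*O²
-252*D(-3) = -252*(-3 - 5*(-3)²) = -252*(-3 - 5*9) = -252*(-3 - 45) = -252*(-48) = 12096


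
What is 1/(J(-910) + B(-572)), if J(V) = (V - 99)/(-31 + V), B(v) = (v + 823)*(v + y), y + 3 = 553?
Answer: -941/5195193 ≈ -0.00018113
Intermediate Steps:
y = 550 (y = -3 + 553 = 550)
B(v) = (550 + v)*(823 + v) (B(v) = (v + 823)*(v + 550) = (823 + v)*(550 + v) = (550 + v)*(823 + v))
J(V) = (-99 + V)/(-31 + V)
1/(J(-910) + B(-572)) = 1/((-99 - 910)/(-31 - 910) + (452650 + (-572)² + 1373*(-572))) = 1/(-1009/(-941) + (452650 + 327184 - 785356)) = 1/(-1/941*(-1009) - 5522) = 1/(1009/941 - 5522) = 1/(-5195193/941) = -941/5195193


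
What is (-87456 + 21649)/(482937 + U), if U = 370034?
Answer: -9401/121853 ≈ -0.077150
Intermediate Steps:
(-87456 + 21649)/(482937 + U) = (-87456 + 21649)/(482937 + 370034) = -65807/852971 = -65807*1/852971 = -9401/121853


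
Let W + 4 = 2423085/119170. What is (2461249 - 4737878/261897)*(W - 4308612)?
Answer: -66193532682062438692325/6242053098 ≈ -1.0604e+13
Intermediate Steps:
W = 389281/23834 (W = -4 + 2423085/119170 = -4 + 2423085*(1/119170) = -4 + 484617/23834 = 389281/23834 ≈ 16.333)
(2461249 - 4737878/261897)*(W - 4308612) = (2461249 - 4737878/261897)*(389281/23834 - 4308612) = (2461249 - 4737878*1/261897)*(-102691069127/23834) = (2461249 - 4737878/261897)*(-102691069127/23834) = (644588991475/261897)*(-102691069127/23834) = -66193532682062438692325/6242053098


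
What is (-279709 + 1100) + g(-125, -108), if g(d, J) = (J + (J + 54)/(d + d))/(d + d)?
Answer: -8706517777/31250 ≈ -2.7861e+5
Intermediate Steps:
g(d, J) = (J + (54 + J)/(2*d))/(2*d) (g(d, J) = (J + (54 + J)/((2*d)))/((2*d)) = (J + (54 + J)*(1/(2*d)))*(1/(2*d)) = (J + (54 + J)/(2*d))*(1/(2*d)) = (J + (54 + J)/(2*d))/(2*d))
(-279709 + 1100) + g(-125, -108) = (-279709 + 1100) + (1/4)*(54 - 108 + 2*(-108)*(-125))/(-125)**2 = -278609 + (1/4)*(1/15625)*(54 - 108 + 27000) = -278609 + (1/4)*(1/15625)*26946 = -278609 + 13473/31250 = -8706517777/31250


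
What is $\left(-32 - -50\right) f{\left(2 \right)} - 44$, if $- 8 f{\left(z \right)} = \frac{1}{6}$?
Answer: $- \frac{355}{8} \approx -44.375$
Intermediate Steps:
$f{\left(z \right)} = - \frac{1}{48}$ ($f{\left(z \right)} = - \frac{1}{8 \cdot 6} = \left(- \frac{1}{8}\right) \frac{1}{6} = - \frac{1}{48}$)
$\left(-32 - -50\right) f{\left(2 \right)} - 44 = \left(-32 - -50\right) \left(- \frac{1}{48}\right) - 44 = \left(-32 + 50\right) \left(- \frac{1}{48}\right) - 44 = 18 \left(- \frac{1}{48}\right) - 44 = - \frac{3}{8} - 44 = - \frac{355}{8}$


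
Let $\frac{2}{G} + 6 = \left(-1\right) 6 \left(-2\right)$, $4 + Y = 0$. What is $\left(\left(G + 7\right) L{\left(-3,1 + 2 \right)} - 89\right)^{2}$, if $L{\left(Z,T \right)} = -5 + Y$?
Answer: $24025$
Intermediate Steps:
$Y = -4$ ($Y = -4 + 0 = -4$)
$L{\left(Z,T \right)} = -9$ ($L{\left(Z,T \right)} = -5 - 4 = -9$)
$G = \frac{1}{3}$ ($G = \frac{2}{-6 + \left(-1\right) 6 \left(-2\right)} = \frac{2}{-6 - -12} = \frac{2}{-6 + 12} = \frac{2}{6} = 2 \cdot \frac{1}{6} = \frac{1}{3} \approx 0.33333$)
$\left(\left(G + 7\right) L{\left(-3,1 + 2 \right)} - 89\right)^{2} = \left(\left(\frac{1}{3} + 7\right) \left(-9\right) - 89\right)^{2} = \left(\frac{22}{3} \left(-9\right) - 89\right)^{2} = \left(-66 - 89\right)^{2} = \left(-155\right)^{2} = 24025$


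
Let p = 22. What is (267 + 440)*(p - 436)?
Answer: -292698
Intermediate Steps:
(267 + 440)*(p - 436) = (267 + 440)*(22 - 436) = 707*(-414) = -292698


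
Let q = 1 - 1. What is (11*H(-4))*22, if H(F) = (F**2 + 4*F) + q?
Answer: 0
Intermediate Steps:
q = 0
H(F) = F**2 + 4*F (H(F) = (F**2 + 4*F) + 0 = F**2 + 4*F)
(11*H(-4))*22 = (11*(-4*(4 - 4)))*22 = (11*(-4*0))*22 = (11*0)*22 = 0*22 = 0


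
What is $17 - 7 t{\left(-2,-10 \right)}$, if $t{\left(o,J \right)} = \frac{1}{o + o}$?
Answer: $\frac{75}{4} \approx 18.75$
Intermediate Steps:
$t{\left(o,J \right)} = \frac{1}{2 o}$
$17 - 7 t{\left(-2,-10 \right)} = 17 - 7 \frac{1}{2 \left(-2\right)} = 17 - 7 \cdot \frac{1}{2} \left(- \frac{1}{2}\right) = 17 - - \frac{7}{4} = 17 + \frac{7}{4} = \frac{75}{4}$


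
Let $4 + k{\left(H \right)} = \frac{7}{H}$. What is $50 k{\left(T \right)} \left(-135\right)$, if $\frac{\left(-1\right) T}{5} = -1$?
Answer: $17550$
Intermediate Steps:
$T = 5$ ($T = \left(-5\right) \left(-1\right) = 5$)
$k{\left(H \right)} = -4 + \frac{7}{H}$
$50 k{\left(T \right)} \left(-135\right) = 50 \left(-4 + \frac{7}{5}\right) \left(-135\right) = 50 \left(- \frac{13}{5}\right) \left(-135\right) = \left(-130\right) \left(-135\right) = 17550$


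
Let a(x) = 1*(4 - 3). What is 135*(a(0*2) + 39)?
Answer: 5400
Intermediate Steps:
a(x) = 1 (a(x) = 1*1 = 1)
135*(a(0*2) + 39) = 135*(1 + 39) = 135*40 = 5400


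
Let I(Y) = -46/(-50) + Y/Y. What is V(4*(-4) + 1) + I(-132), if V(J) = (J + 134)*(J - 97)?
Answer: -333152/25 ≈ -13326.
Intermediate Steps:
V(J) = (-97 + J)*(134 + J) (V(J) = (134 + J)*(-97 + J) = (-97 + J)*(134 + J))
I(Y) = 48/25 (I(Y) = -46*(-1/50) + 1 = 23/25 + 1 = 48/25)
V(4*(-4) + 1) + I(-132) = (-12998 + (4*(-4) + 1)² + 37*(4*(-4) + 1)) + 48/25 = (-12998 + (-16 + 1)² + 37*(-16 + 1)) + 48/25 = (-12998 + (-15)² + 37*(-15)) + 48/25 = (-12998 + 225 - 555) + 48/25 = -13328 + 48/25 = -333152/25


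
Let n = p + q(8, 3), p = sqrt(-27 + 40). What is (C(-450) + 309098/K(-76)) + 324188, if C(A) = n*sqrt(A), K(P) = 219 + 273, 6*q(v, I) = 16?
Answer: 79904797/246 + I*sqrt(2)*(40 + 15*sqrt(13)) ≈ 3.2482e+5 + 133.05*I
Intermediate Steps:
q(v, I) = 8/3 (q(v, I) = (1/6)*16 = 8/3)
p = sqrt(13) ≈ 3.6056
K(P) = 492
n = 8/3 + sqrt(13) (n = sqrt(13) + 8/3 = 8/3 + sqrt(13) ≈ 6.2722)
C(A) = sqrt(A)*(8/3 + sqrt(13)) (C(A) = (8/3 + sqrt(13))*sqrt(A) = sqrt(A)*(8/3 + sqrt(13)))
(C(-450) + 309098/K(-76)) + 324188 = (sqrt(-450)*(8/3 + sqrt(13)) + 309098/492) + 324188 = ((15*I*sqrt(2))*(8/3 + sqrt(13)) + 309098*(1/492)) + 324188 = (15*I*sqrt(2)*(8/3 + sqrt(13)) + 154549/246) + 324188 = (154549/246 + 15*I*sqrt(2)*(8/3 + sqrt(13))) + 324188 = 79904797/246 + 15*I*sqrt(2)*(8/3 + sqrt(13))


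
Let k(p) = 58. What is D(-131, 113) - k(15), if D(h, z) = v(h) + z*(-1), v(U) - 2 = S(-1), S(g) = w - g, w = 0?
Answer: -168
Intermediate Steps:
S(g) = -g (S(g) = 0 - g = -g)
v(U) = 3 (v(U) = 2 - 1*(-1) = 2 + 1 = 3)
D(h, z) = 3 - z (D(h, z) = 3 + z*(-1) = 3 - z)
D(-131, 113) - k(15) = (3 - 1*113) - 1*58 = (3 - 113) - 58 = -110 - 58 = -168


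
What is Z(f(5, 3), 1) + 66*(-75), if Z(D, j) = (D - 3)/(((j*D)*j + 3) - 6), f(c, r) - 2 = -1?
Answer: -4949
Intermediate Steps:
f(c, r) = 1 (f(c, r) = 2 - 1 = 1)
Z(D, j) = (-3 + D)/(-3 + D*j²) (Z(D, j) = (-3 + D)/(((D*j)*j + 3) - 6) = (-3 + D)/((D*j² + 3) - 6) = (-3 + D)/((3 + D*j²) - 6) = (-3 + D)/(-3 + D*j²))
Z(f(5, 3), 1) + 66*(-75) = (-3 + 1)/(-3 + 1*1²) + 66*(-75) = -2/(-3 + 1*1) - 4950 = -2/(-3 + 1) - 4950 = -2/(-2) - 4950 = -½*(-2) - 4950 = 1 - 4950 = -4949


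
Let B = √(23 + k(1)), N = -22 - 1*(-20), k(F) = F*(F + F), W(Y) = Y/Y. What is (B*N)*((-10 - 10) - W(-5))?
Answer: 210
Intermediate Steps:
W(Y) = 1
k(F) = 2*F² (k(F) = F*(2*F) = 2*F²)
N = -2 (N = -22 + 20 = -2)
B = 5 (B = √(23 + 2*1²) = √(23 + 2*1) = √(23 + 2) = √25 = 5)
(B*N)*((-10 - 10) - W(-5)) = (5*(-2))*((-10 - 10) - 1*1) = -10*(-20 - 1) = -10*(-21) = 210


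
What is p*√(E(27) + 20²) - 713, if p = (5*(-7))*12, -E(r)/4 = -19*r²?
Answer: -713 - 840*√13951 ≈ -99929.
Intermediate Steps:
E(r) = 76*r² (E(r) = -(-76)*r² = 76*r²)
p = -420 (p = -35*12 = -420)
p*√(E(27) + 20²) - 713 = -420*√(76*27² + 20²) - 713 = -420*√(76*729 + 400) - 713 = -420*√(55404 + 400) - 713 = -840*√13951 - 713 = -713 - 840*√13951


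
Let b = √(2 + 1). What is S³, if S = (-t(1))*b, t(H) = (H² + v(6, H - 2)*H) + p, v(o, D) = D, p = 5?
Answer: -375*√3 ≈ -649.52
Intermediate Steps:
b = √3 ≈ 1.7320
t(H) = 5 + H² + H*(-2 + H) (t(H) = (H² + (H - 2)*H) + 5 = (H² + (-2 + H)*H) + 5 = (H² + H*(-2 + H)) + 5 = 5 + H² + H*(-2 + H))
S = -5*√3 (S = (-(5 + 1² + 1*(-2 + 1)))*√3 = (-(5 + 1 + 1*(-1)))*√3 = (-(5 + 1 - 1))*√3 = (-1*5)*√3 = -5*√3 ≈ -8.6602)
S³ = (-5*√3)³ = -375*√3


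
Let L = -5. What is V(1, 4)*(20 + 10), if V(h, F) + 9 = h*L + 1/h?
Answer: -390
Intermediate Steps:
V(h, F) = -9 + 1/h - 5*h (V(h, F) = -9 + (h*(-5) + 1/h) = -9 + (-5*h + 1/h) = -9 + (1/h - 5*h) = -9 + 1/h - 5*h)
V(1, 4)*(20 + 10) = (-9 + 1/1 - 5*1)*(20 + 10) = (-9 + 1 - 5)*30 = -13*30 = -390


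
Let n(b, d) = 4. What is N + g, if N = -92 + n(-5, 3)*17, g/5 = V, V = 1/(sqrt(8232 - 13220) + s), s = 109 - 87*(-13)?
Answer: (-48*sqrt(1247) + 29755*I)/(2*(sqrt(1247) - 620*I)) ≈ -23.996 - 0.00022892*I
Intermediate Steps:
s = 1240 (s = 109 + 1131 = 1240)
V = 1/(1240 + 2*I*sqrt(1247)) (V = 1/(sqrt(8232 - 13220) + 1240) = 1/(sqrt(-4988) + 1240) = 1/(2*I*sqrt(1247) + 1240) = 1/(1240 + 2*I*sqrt(1247)) ≈ 0.00080384 - 4.5784e-5*I)
g = 1550/385647 - 5*I*sqrt(1247)/771294 (g = 5*(310/385647 - I*sqrt(1247)/771294) = 1550/385647 - 5*I*sqrt(1247)/771294 ≈ 0.0040192 - 0.00022892*I)
N = -24 (N = -92 + 4*17 = -92 + 68 = -24)
N + g = -24 + (1550/385647 - 5*I*sqrt(1247)/771294) = -9253978/385647 - 5*I*sqrt(1247)/771294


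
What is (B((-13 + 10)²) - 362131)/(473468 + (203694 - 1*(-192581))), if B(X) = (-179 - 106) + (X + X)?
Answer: -362398/869743 ≈ -0.41667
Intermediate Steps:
B(X) = -285 + 2*X
(B((-13 + 10)²) - 362131)/(473468 + (203694 - 1*(-192581))) = ((-285 + 2*(-13 + 10)²) - 362131)/(473468 + (203694 - 1*(-192581))) = ((-285 + 2*(-3)²) - 362131)/(473468 + (203694 + 192581)) = ((-285 + 2*9) - 362131)/(473468 + 396275) = ((-285 + 18) - 362131)/869743 = (-267 - 362131)*(1/869743) = -362398*1/869743 = -362398/869743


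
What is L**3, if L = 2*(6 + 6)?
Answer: 13824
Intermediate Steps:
L = 24 (L = 2*12 = 24)
L**3 = 24**3 = 13824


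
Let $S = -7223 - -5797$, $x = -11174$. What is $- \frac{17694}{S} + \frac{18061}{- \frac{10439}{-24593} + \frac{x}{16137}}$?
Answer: $- \frac{5109585481875780}{75826151807} \approx -67386.0$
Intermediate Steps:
$S = -1426$ ($S = -7223 + 5797 = -1426$)
$- \frac{17694}{S} + \frac{18061}{- \frac{10439}{-24593} + \frac{x}{16137}} = - \frac{17694}{-1426} + \frac{18061}{- \frac{10439}{-24593} - \frac{11174}{16137}} = \left(-17694\right) \left(- \frac{1}{1426}\right) + \frac{18061}{\left(-10439\right) \left(- \frac{1}{24593}\right) - \frac{11174}{16137}} = \frac{8847}{713} + \frac{18061}{\frac{10439}{24593} - \frac{11174}{16137}} = \frac{8847}{713} + \frac{18061}{- \frac{106348039}{396857241}} = \frac{8847}{713} + 18061 \left(- \frac{396857241}{106348039}\right) = \frac{8847}{713} - \frac{7167638629701}{106348039} = - \frac{5109585481875780}{75826151807}$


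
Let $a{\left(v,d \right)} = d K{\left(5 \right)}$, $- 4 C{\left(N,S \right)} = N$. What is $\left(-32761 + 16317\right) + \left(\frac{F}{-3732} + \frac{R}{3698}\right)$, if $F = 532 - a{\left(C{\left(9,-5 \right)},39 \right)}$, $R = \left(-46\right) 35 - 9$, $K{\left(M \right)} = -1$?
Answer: $- \frac{113475372625}{6900468} \approx -16445.0$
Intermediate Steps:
$C{\left(N,S \right)} = - \frac{N}{4}$
$R = -1619$ ($R = -1610 - 9 = -1619$)
$a{\left(v,d \right)} = - d$ ($a{\left(v,d \right)} = d \left(-1\right) = - d$)
$F = 571$ ($F = 532 - \left(-1\right) 39 = 532 - -39 = 532 + 39 = 571$)
$\left(-32761 + 16317\right) + \left(\frac{F}{-3732} + \frac{R}{3698}\right) = \left(-32761 + 16317\right) + \left(\frac{571}{-3732} - \frac{1619}{3698}\right) = -16444 + \left(571 \left(- \frac{1}{3732}\right) - \frac{1619}{3698}\right) = -16444 - \frac{4076833}{6900468} = - \frac{113475372625}{6900468}$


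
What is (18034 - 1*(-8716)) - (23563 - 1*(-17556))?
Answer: -14369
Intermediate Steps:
(18034 - 1*(-8716)) - (23563 - 1*(-17556)) = (18034 + 8716) - (23563 + 17556) = 26750 - 1*41119 = 26750 - 41119 = -14369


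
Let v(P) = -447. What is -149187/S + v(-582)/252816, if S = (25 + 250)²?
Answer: -12583554989/6373070000 ≈ -1.9745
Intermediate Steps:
S = 75625 (S = 275² = 75625)
-149187/S + v(-582)/252816 = -149187/75625 - 447/252816 = -149187*1/75625 - 447*1/252816 = -149187/75625 - 149/84272 = -12583554989/6373070000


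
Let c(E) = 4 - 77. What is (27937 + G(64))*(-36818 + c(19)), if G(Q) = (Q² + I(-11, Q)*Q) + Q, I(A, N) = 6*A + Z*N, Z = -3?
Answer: -574946235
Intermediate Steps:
c(E) = -73
I(A, N) = -3*N + 6*A (I(A, N) = 6*A - 3*N = -3*N + 6*A)
G(Q) = Q + Q² + Q*(-66 - 3*Q) (G(Q) = (Q² + (-3*Q + 6*(-11))*Q) + Q = (Q² + (-3*Q - 66)*Q) + Q = (Q² + (-66 - 3*Q)*Q) + Q = (Q² + Q*(-66 - 3*Q)) + Q = Q + Q² + Q*(-66 - 3*Q))
(27937 + G(64))*(-36818 + c(19)) = (27937 + 64*(-65 - 2*64))*(-36818 - 73) = (27937 + 64*(-65 - 128))*(-36891) = (27937 + 64*(-193))*(-36891) = (27937 - 12352)*(-36891) = 15585*(-36891) = -574946235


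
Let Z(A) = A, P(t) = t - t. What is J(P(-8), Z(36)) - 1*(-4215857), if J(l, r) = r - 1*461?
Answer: 4215432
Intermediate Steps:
P(t) = 0
J(l, r) = -461 + r (J(l, r) = r - 461 = -461 + r)
J(P(-8), Z(36)) - 1*(-4215857) = (-461 + 36) - 1*(-4215857) = -425 + 4215857 = 4215432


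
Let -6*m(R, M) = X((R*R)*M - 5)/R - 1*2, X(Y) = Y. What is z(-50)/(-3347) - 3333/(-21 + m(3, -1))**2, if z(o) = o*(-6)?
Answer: -913211931/107241227 ≈ -8.5155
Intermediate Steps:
m(R, M) = 1/3 - (-5 + M*R**2)/(6*R) (m(R, M) = -(((R*R)*M - 5)/R - 1*2)/6 = -((R**2*M - 5)/R - 2)/6 = -((M*R**2 - 5)/R - 2)/6 = -((-5 + M*R**2)/R - 2)/6 = -(-2 + (-5 + M*R**2)/R)/6 = 1/3 - (-5 + M*R**2)/(6*R))
z(o) = -6*o
z(-50)/(-3347) - 3333/(-21 + m(3, -1))**2 = -6*(-50)/(-3347) - 3333/(-21 + (1/6)*(5 + 2*3 - 1*(-1)*3**2)/3)**2 = 300*(-1/3347) - 3333/(-21 + (1/6)*(1/3)*(5 + 6 - 1*(-1)*9))**2 = -300/3347 - 3333/(-21 + (1/6)*(1/3)*(5 + 6 + 9))**2 = -300/3347 - 3333/(-21 + (1/6)*(1/3)*20)**2 = -300/3347 - 3333/(-21 + 10/9)**2 = -300/3347 - 3333/((-179/9)**2) = -300/3347 - 3333/32041/81 = -300/3347 - 3333*81/32041 = -300/3347 - 269973/32041 = -913211931/107241227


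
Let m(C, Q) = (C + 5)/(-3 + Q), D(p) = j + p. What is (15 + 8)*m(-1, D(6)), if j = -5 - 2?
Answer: -23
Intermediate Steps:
j = -7
D(p) = -7 + p
m(C, Q) = (5 + C)/(-3 + Q)
(15 + 8)*m(-1, D(6)) = (15 + 8)*((5 - 1)/(-3 + (-7 + 6))) = 23*(4/(-3 - 1)) = 23*(4/(-4)) = 23*(-¼*4) = 23*(-1) = -23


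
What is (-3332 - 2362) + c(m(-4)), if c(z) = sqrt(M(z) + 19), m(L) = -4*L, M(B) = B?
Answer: -5694 + sqrt(35) ≈ -5688.1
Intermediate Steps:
c(z) = sqrt(19 + z) (c(z) = sqrt(z + 19) = sqrt(19 + z))
(-3332 - 2362) + c(m(-4)) = (-3332 - 2362) + sqrt(19 - 4*(-4)) = -5694 + sqrt(19 + 16) = -5694 + sqrt(35)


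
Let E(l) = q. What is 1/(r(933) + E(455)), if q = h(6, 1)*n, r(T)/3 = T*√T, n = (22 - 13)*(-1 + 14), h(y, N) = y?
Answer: -26/270703827 + 311*√933/812111481 ≈ 1.1601e-5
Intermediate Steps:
n = 117 (n = 9*13 = 117)
r(T) = 3*T^(3/2) (r(T) = 3*(T*√T) = 3*T^(3/2))
q = 702 (q = 6*117 = 702)
E(l) = 702
1/(r(933) + E(455)) = 1/(3*933^(3/2) + 702) = 1/(3*(933*√933) + 702) = 1/(2799*√933 + 702) = 1/(702 + 2799*√933)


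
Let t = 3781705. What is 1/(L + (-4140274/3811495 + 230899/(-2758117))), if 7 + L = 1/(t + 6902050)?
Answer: -4492539983862756233/36703943545497148097 ≈ -0.12240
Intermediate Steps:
L = -74786284/10683755 (L = -7 + 1/(3781705 + 6902050) = -7 + 1/10683755 = -74786284/10683755 ≈ -7.0000)
1/(L + (-4140274/3811495 + 230899/(-2758117))) = 1/(-74786284/10683755 + (-4140274/3811495 + 230899/(-2758117))) = 1/(-74786284/10683755 + (-4140274*1/3811495 + 230899*(-1/2758117))) = 1/(-74786284/10683755 + (-4140274/3811495 - 230899/2758117)) = 1/(-74786284/10683755 - 12299430488063/10512549154915) = 1/(-36703943545497148097/4492539983862756233) = -4492539983862756233/36703943545497148097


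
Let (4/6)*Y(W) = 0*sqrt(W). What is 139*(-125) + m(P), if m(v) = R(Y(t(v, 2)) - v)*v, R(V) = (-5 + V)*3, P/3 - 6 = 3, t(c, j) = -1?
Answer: -19967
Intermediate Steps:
P = 27 (P = 18 + 3*3 = 18 + 9 = 27)
Y(W) = 0 (Y(W) = 3*(0*sqrt(W))/2 = (3/2)*0 = 0)
R(V) = -15 + 3*V
m(v) = v*(-15 - 3*v) (m(v) = (-15 + 3*(0 - v))*v = (-15 + 3*(-v))*v = (-15 - 3*v)*v = v*(-15 - 3*v))
139*(-125) + m(P) = 139*(-125) + 3*27*(-5 - 1*27) = -17375 + 3*27*(-5 - 27) = -17375 + 3*27*(-32) = -17375 - 2592 = -19967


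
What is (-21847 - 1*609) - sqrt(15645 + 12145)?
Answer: -22456 - sqrt(27790) ≈ -22623.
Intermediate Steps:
(-21847 - 1*609) - sqrt(15645 + 12145) = (-21847 - 609) - sqrt(27790) = -22456 - sqrt(27790)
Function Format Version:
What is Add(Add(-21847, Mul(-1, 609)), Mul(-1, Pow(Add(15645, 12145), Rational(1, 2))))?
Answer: Add(-22456, Mul(-1, Pow(27790, Rational(1, 2)))) ≈ -22623.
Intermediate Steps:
Add(Add(-21847, Mul(-1, 609)), Mul(-1, Pow(Add(15645, 12145), Rational(1, 2)))) = Add(Add(-21847, -609), Mul(-1, Pow(27790, Rational(1, 2)))) = Add(-22456, Mul(-1, Pow(27790, Rational(1, 2))))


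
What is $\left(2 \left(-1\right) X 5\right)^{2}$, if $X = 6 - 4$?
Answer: $400$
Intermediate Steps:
$X = 2$ ($X = 6 - 4 = 2$)
$\left(2 \left(-1\right) X 5\right)^{2} = \left(2 \left(-1\right) 2 \cdot 5\right)^{2} = \left(\left(-2\right) 2 \cdot 5\right)^{2} = \left(\left(-4\right) 5\right)^{2} = \left(-20\right)^{2} = 400$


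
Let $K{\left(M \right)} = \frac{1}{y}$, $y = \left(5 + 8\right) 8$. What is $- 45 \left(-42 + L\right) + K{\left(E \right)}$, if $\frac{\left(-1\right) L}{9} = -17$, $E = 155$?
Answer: $- \frac{519479}{104} \approx -4995.0$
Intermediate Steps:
$L = 153$ ($L = \left(-9\right) \left(-17\right) = 153$)
$y = 104$ ($y = 13 \cdot 8 = 104$)
$K{\left(M \right)} = \frac{1}{104}$
$- 45 \left(-42 + L\right) + K{\left(E \right)} = - 45 \left(-42 + 153\right) + \frac{1}{104} = \left(-45\right) 111 + \frac{1}{104} = -4995 + \frac{1}{104} = - \frac{519479}{104}$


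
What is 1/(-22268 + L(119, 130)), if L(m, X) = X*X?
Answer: -1/5368 ≈ -0.00018629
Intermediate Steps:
L(m, X) = X**2
1/(-22268 + L(119, 130)) = 1/(-22268 + 130**2) = 1/(-22268 + 16900) = 1/(-5368) = -1/5368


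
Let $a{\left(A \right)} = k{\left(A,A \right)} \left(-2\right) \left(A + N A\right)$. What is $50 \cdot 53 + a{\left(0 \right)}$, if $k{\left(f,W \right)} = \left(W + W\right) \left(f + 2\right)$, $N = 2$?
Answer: $2650$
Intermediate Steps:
$k{\left(f,W \right)} = 2 W \left(2 + f\right)$
$a{\left(A \right)} = - 12 A^{2} \left(2 + A\right)$ ($a{\left(A \right)} = 2 A \left(2 + A\right) \left(-2\right) \left(A + 2 A\right) = - 4 A \left(2 + A\right) 3 A = - 12 A^{2} \left(2 + A\right)$)
$50 \cdot 53 + a{\left(0 \right)} = 50 \cdot 53 + 12 \cdot 0^{2} \left(-2 - 0\right) = 2650 + 12 \cdot 0 \left(-2 + 0\right) = 2650 + 12 \cdot 0 \left(-2\right) = 2650 + 0 = 2650$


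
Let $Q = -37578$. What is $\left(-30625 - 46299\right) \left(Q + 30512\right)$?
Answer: $543544984$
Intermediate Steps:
$\left(-30625 - 46299\right) \left(Q + 30512\right) = \left(-30625 - 46299\right) \left(-37578 + 30512\right) = \left(-76924\right) \left(-7066\right) = 543544984$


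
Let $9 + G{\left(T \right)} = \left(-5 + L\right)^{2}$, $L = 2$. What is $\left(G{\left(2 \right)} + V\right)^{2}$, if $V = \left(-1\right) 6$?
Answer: $36$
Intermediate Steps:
$V = -6$
$G{\left(T \right)} = 0$ ($G{\left(T \right)} = -9 + \left(-5 + 2\right)^{2} = -9 + \left(-3\right)^{2} = -9 + 9 = 0$)
$\left(G{\left(2 \right)} + V\right)^{2} = \left(0 - 6\right)^{2} = \left(-6\right)^{2} = 36$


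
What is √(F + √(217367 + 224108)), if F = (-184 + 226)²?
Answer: √(1764 + 5*√17659) ≈ 49.279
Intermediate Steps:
F = 1764 (F = 42² = 1764)
√(F + √(217367 + 224108)) = √(1764 + √(217367 + 224108)) = √(1764 + √441475) = √(1764 + 5*√17659)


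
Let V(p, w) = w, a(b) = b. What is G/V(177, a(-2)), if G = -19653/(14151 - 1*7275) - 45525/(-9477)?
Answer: -4695497/4826952 ≈ -0.97277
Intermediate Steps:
G = 4695497/2413476 (G = -19653/(14151 - 7275) - 45525*(-1/9477) = -19653/6876 + 15175/3159 = -19653*1/6876 + 15175/3159 = -6551/2292 + 15175/3159 = 4695497/2413476 ≈ 1.9455)
G/V(177, a(-2)) = (4695497/2413476)/(-2) = (4695497/2413476)*(-1/2) = -4695497/4826952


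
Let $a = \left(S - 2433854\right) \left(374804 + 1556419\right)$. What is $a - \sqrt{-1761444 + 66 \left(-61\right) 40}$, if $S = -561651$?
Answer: $-5784988152615 - 2 i \sqrt{480621} \approx -5.785 \cdot 10^{12} - 1386.5 i$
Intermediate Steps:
$a = -5784988152615$ ($a = \left(-561651 - 2433854\right) \left(374804 + 1556419\right) = \left(-2995505\right) 1931223 = -5784988152615$)
$a - \sqrt{-1761444 + 66 \left(-61\right) 40} = -5784988152615 - \sqrt{-1761444 + 66 \left(-61\right) 40} = -5784988152615 - \sqrt{-1761444 - 161040} = -5784988152615 - \sqrt{-1922484} = -5784988152615 - 2 i \sqrt{480621}$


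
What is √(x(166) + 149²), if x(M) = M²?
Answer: √49757 ≈ 223.06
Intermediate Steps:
√(x(166) + 149²) = √(166² + 149²) = √(27556 + 22201) = √49757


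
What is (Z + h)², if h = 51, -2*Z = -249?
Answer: 123201/4 ≈ 30800.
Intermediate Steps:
Z = 249/2 (Z = -½*(-249) = 249/2 ≈ 124.50)
(Z + h)² = (249/2 + 51)² = (351/2)² = 123201/4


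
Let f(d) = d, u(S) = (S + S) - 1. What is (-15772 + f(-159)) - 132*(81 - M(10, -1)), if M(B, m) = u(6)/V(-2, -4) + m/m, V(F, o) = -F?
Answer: -25765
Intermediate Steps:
u(S) = -1 + 2*S (u(S) = 2*S - 1 = -1 + 2*S)
M(B, m) = 13/2 (M(B, m) = (-1 + 2*6)/((-1*(-2))) + m/m = (-1 + 12)/2 + 1 = 11*(½) + 1 = 11/2 + 1 = 13/2)
(-15772 + f(-159)) - 132*(81 - M(10, -1)) = (-15772 - 159) - 132*(81 - 1*13/2) = -15931 - 132*(81 - 13/2) = -15931 - 132*149/2 = -15931 - 9834 = -25765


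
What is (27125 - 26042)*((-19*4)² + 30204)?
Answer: 38966340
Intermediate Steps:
(27125 - 26042)*((-19*4)² + 30204) = 1083*((-76)² + 30204) = 1083*(5776 + 30204) = 1083*35980 = 38966340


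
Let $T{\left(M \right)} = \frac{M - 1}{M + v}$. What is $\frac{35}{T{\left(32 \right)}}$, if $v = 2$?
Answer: $\frac{1190}{31} \approx 38.387$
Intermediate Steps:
$T{\left(M \right)} = \frac{-1 + M}{2 + M}$ ($T{\left(M \right)} = \frac{M - 1}{M + 2} = \frac{-1 + M}{2 + M}$)
$\frac{35}{T{\left(32 \right)}} = \frac{35}{\frac{1}{2 + 32} \left(-1 + 32\right)} = \frac{35}{\frac{1}{34} \cdot 31} = \frac{35}{\frac{31}{34}} = 35 \cdot \frac{34}{31} = \frac{1190}{31}$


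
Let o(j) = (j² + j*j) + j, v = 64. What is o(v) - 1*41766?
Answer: -33510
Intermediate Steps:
o(j) = j + 2*j² (o(j) = (j² + j²) + j = 2*j² + j = j + 2*j²)
o(v) - 1*41766 = 64*(1 + 2*64) - 1*41766 = 64*(1 + 128) - 41766 = 64*129 - 41766 = 8256 - 41766 = -33510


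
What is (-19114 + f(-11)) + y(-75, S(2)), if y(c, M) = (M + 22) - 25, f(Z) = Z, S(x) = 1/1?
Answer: -19127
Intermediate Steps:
S(x) = 1
y(c, M) = -3 + M (y(c, M) = (22 + M) - 25 = -3 + M)
(-19114 + f(-11)) + y(-75, S(2)) = (-19114 - 11) + (-3 + 1) = -19125 - 2 = -19127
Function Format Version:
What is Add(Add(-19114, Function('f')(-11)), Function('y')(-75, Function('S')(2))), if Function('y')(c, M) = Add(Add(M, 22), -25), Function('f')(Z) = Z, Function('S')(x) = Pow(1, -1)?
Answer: -19127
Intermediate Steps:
Function('S')(x) = 1
Function('y')(c, M) = Add(-3, M) (Function('y')(c, M) = Add(Add(22, M), -25) = Add(-3, M))
Add(Add(-19114, Function('f')(-11)), Function('y')(-75, Function('S')(2))) = Add(Add(-19114, -11), Add(-3, 1)) = Add(-19125, -2) = -19127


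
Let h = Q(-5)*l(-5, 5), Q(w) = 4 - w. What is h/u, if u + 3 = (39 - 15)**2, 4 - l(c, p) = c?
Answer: 27/191 ≈ 0.14136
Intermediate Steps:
l(c, p) = 4 - c
u = 573 (u = -3 + (39 - 15)**2 = -3 + 24**2 = -3 + 576 = 573)
h = 81 (h = (4 - 1*(-5))*(4 - 1*(-5)) = (4 + 5)*(4 + 5) = 9*9 = 81)
h/u = 81/573 = 81*(1/573) = 27/191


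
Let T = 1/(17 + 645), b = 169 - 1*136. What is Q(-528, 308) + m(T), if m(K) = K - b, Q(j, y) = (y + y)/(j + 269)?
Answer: -866521/24494 ≈ -35.377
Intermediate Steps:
b = 33 (b = 169 - 136 = 33)
Q(j, y) = 2*y/(269 + j) (Q(j, y) = (2*y)/(269 + j) = 2*y/(269 + j))
T = 1/662 ≈ 0.0015106
m(K) = -33 + K (m(K) = K - 1*33 = K - 33 = -33 + K)
Q(-528, 308) + m(T) = 2*308/(269 - 528) + (-33 + 1/662) = 2*308/(-259) - 21845/662 = 2*308*(-1/259) - 21845/662 = -88/37 - 21845/662 = -866521/24494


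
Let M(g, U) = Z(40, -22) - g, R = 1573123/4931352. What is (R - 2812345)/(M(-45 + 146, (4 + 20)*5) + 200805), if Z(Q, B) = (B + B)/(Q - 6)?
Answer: -235767246644389/16825506730992 ≈ -14.012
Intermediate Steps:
Z(Q, B) = 2*B/(-6 + Q) (Z(Q, B) = (2*B)/(-6 + Q) = 2*B/(-6 + Q))
R = 1573123/4931352 (R = 1573123*(1/4931352) = 1573123/4931352 ≈ 0.31900)
M(g, U) = -22/17 - g (M(g, U) = 2*(-22)/(-6 + 40) - g = 2*(-22)/34 - g = 2*(-22)*(1/34) - g = -22/17 - g)
(R - 2812345)/(M(-45 + 146, (4 + 20)*5) + 200805) = (1573123/4931352 - 2812345)/((-22/17 - (-45 + 146)) + 200805) = -13868661567317/(4931352*((-22/17 - 1*101) + 200805)) = -13868661567317/(4931352*((-22/17 - 101) + 200805)) = -13868661567317/(4931352*(-1739/17 + 200805)) = -13868661567317/(4931352*3411946/17) = -13868661567317/4931352*17/3411946 = -235767246644389/16825506730992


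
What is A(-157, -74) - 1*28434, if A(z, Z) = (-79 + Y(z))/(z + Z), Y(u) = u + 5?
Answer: -28433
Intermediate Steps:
Y(u) = 5 + u
A(z, Z) = (-74 + z)/(Z + z) (A(z, Z) = (-79 + (5 + z))/(z + Z) = (-74 + z)/(Z + z))
A(-157, -74) - 1*28434 = (-74 - 157)/(-74 - 157) - 1*28434 = -231/(-231) - 28434 = -1/231*(-231) - 28434 = 1 - 28434 = -28433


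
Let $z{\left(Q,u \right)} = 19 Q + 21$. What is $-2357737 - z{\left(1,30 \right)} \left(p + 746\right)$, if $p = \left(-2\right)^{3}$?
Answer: $-2387257$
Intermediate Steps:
$p = -8$
$z{\left(Q,u \right)} = 21 + 19 Q$
$-2357737 - z{\left(1,30 \right)} \left(p + 746\right) = -2357737 - \left(21 + 19 \cdot 1\right) \left(-8 + 746\right) = -2357737 - \left(21 + 19\right) 738 = -2357737 - 40 \cdot 738 = -2357737 - 29520 = -2387257$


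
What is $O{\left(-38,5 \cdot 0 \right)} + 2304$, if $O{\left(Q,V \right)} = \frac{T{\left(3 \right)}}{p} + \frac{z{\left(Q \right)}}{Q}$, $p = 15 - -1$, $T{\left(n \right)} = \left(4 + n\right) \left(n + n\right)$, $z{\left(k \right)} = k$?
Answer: $\frac{18461}{8} \approx 2307.6$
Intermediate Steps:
$T{\left(n \right)} = 2 n \left(4 + n\right)$ ($T{\left(n \right)} = \left(4 + n\right) 2 n = 2 n \left(4 + n\right)$)
$p = 16$ ($p = 15 + 1 = 16$)
$O{\left(Q,V \right)} = \frac{29}{8}$ ($O{\left(Q,V \right)} = \frac{2 \cdot 3 \left(4 + 3\right)}{16} + \frac{Q}{Q} = 2 \cdot 3 \cdot 7 \cdot \frac{1}{16} + 1 = 42 \cdot \frac{1}{16} + 1 = \frac{21}{8} + 1 = \frac{29}{8}$)
$O{\left(-38,5 \cdot 0 \right)} + 2304 = \frac{29}{8} + 2304 = \frac{18461}{8}$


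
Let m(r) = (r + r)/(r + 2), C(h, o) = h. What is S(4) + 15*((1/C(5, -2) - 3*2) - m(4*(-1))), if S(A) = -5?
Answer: -152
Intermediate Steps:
m(r) = 2*r/(2 + r) (m(r) = (2*r)/(2 + r) = 2*r/(2 + r))
S(4) + 15*((1/C(5, -2) - 3*2) - m(4*(-1))) = -5 + 15*((1/5 - 3*2) - 2*4*(-1)/(2 + 4*(-1))) = -5 + 15*((⅕ - 6) - 2*(-4)/(2 - 4)) = -5 + 15*(-29/5 - 2*(-4)/(-2)) = -5 + 15*(-29/5 - 2*(-4)*(-1)/2) = -5 + 15*(-29/5 - 1*4) = -5 + 15*(-29/5 - 4) = -5 + 15*(-49/5) = -5 - 147 = -152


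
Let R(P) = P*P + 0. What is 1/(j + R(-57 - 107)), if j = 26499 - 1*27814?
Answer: 1/25581 ≈ 3.9092e-5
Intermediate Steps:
R(P) = P² (R(P) = P² + 0 = P²)
j = -1315 (j = 26499 - 27814 = -1315)
1/(j + R(-57 - 107)) = 1/(-1315 + (-57 - 107)²) = 1/(-1315 + (-164)²) = 1/(-1315 + 26896) = 1/25581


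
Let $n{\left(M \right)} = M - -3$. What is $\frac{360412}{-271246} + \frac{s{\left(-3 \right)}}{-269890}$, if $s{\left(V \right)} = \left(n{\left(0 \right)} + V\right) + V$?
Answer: $- \frac{48635390471}{36603291470} \approx -1.3287$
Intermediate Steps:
$n{\left(M \right)} = 3 + M$ ($n{\left(M \right)} = M + 3 = 3 + M$)
$s{\left(V \right)} = 3 + 2 V$ ($s{\left(V \right)} = \left(\left(3 + 0\right) + V\right) + V = \left(3 + V\right) + V = 3 + 2 V$)
$\frac{360412}{-271246} + \frac{s{\left(-3 \right)}}{-269890} = \frac{360412}{-271246} + \frac{3 + 2 \left(-3\right)}{-269890} = 360412 \left(- \frac{1}{271246}\right) + \left(3 - 6\right) \left(- \frac{1}{269890}\right) = - \frac{180206}{135623} - - \frac{3}{269890} = - \frac{180206}{135623} + \frac{3}{269890} = - \frac{48635390471}{36603291470}$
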